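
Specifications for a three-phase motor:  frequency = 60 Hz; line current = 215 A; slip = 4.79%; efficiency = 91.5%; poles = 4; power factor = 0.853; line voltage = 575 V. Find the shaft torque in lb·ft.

P_in = √3·V·I·cosφ = 1.732 × 575 × 215 × 0.853 = 182643 W
P_out = η·P_in = 0.915 × 182643 = 167118 W
n_s = 120×60/4 = 1800 rpm; n = 1800×(1−0.0479) = 1714 rpm
ω = 2π×1714/60 = 179.5 rad/s
τ = P_out/ω = 167118/179.5 = 931 N·m
In lb·ft: 931/1.356 = 687 lb·ft

687 lb·ft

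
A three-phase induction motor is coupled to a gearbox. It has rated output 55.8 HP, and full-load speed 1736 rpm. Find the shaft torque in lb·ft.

P_out = 55.8 × 746 = 41627 W
ω = 2π × 1736/60 = 181.8 rad/s
τ = P_out/ω = 41627/181.8 = 229 N·m
In lb·ft: 229/1.356 = 169 lb·ft

169 lb·ft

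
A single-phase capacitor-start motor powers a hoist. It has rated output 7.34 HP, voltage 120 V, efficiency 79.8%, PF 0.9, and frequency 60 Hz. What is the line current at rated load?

P_out = 7.34 × 746 = 5476 W
P_in = P_out / η = 5476 / 0.798 = 6862 W
I = P_in / (V·cosφ) = 6862 / (120 × 0.9) = 63.5 A

63.5 A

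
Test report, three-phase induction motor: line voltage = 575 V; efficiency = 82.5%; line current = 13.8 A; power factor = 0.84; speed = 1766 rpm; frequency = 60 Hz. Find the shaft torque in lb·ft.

38 lb·ft

P_in = √3·V·I·cosφ = 1.732 × 575 × 13.8 × 0.84 = 11544 W
P_out = η·P_in = 0.825 × 11544 = 9524 W
n = 1766 rpm
ω = 2π×1766/60 = 184.9 rad/s
τ = P_out/ω = 9524/184.9 = 51.51 N·m
In lb·ft: 51.51/1.356 = 38 lb·ft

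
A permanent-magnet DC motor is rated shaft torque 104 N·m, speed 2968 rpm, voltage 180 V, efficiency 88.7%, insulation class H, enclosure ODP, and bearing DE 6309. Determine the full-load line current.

ω = 2π×2968/60 = 310.8 rad/s; P_out = τω = 104 × 310.8 = 32323 W
P_in = P_out / η = 32323 / 0.887 = 36441 W
I = P_in / V = 36441 / 180 = 202 A

202 A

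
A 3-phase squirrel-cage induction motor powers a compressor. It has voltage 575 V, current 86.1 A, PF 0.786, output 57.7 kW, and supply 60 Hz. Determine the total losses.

9700 W

P_in = √3·V·I·cosφ = 1.732×575×86.1×0.786 = 67397 W
P_out = 57700 W
Losses = P_in − P_out = 67397 − 57700 = 9697 W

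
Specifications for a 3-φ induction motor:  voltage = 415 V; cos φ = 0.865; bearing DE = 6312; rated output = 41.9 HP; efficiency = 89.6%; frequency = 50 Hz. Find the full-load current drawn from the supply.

P_out = 41.9 × 746 = 31257 W
P_in = P_out / η = 31257 / 0.896 = 34885 W
I_L = P_in / (√3·V_L·cosφ) = 34885 / (1.732 × 415 × 0.865) = 56.1 A

56.1 A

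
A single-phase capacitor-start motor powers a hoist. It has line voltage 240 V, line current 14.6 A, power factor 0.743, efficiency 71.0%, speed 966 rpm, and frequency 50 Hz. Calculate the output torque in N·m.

18.3 N·m

P_in = V·I·cosφ = 240 × 14.6 × 0.743 = 2603 W
P_out = η·P_in = 0.71 × 2603 = 1848 W
n = 966 rpm
ω = 2π×966/60 = 101.2 rad/s
τ = P_out/ω = 1848/101.2 = 18.3 N·m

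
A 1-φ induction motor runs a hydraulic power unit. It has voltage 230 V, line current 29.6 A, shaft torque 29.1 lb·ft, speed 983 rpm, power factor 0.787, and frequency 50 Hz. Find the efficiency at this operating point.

75.8 %

τ = 29.1 lb·ft × 1.356 = 39.46 N·m
ω = 2π × 983/60 = 102.9 rad/s; P_out = τω = 39.46 × 102.9 = 4060 W
P_in = V·I·cosφ = 230 × 29.6 × 0.787 = 5358 W
η = P_out / P_in = 4060 / 5358 = 0.758 = 75.8%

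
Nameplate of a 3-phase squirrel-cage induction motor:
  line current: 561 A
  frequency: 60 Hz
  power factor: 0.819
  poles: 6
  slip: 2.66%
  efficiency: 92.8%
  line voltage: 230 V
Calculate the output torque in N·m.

P_in = √3·V·I·cosφ = 1.732 × 230 × 561 × 0.819 = 183030 W
P_out = η·P_in = 0.928 × 183030 = 169852 W
n_s = 120×60/6 = 1200 rpm; n = 1200×(1−0.0266) = 1168 rpm
ω = 2π×1168/60 = 122.3 rad/s
τ = P_out/ω = 169852/122.3 = 1390 N·m

1390 N·m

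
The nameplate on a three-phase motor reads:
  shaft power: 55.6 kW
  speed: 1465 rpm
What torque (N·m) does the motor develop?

362 N·m

ω = 2π × 1465/60 = 153.4 rad/s
τ = P/ω = 55600/153.4 = 362 N·m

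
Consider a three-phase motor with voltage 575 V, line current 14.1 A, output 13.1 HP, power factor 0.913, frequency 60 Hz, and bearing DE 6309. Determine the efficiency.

76.2 %

P_out = 13.1 × 746 = 9773 W
P_in = √3·V_L·I_L·cosφ = 1.732 × 575 × 14.1 × 0.913 = 12821 W
η = P_out / P_in = 9773 / 12821 = 0.762 = 76.2%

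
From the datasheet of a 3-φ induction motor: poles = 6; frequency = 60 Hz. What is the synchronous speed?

n_s = 120f/p = 120×60/6 = 1200 rpm

1200 rpm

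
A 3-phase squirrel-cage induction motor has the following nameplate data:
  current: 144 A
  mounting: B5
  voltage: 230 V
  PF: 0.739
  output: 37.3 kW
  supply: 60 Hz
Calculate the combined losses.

5.09 kW

P_in = √3·V·I·cosφ = 1.732×230×144×0.739 = 42392 W
P_out = 37300 W
Losses = P_in − P_out = 42392 − 37300 = 5092 W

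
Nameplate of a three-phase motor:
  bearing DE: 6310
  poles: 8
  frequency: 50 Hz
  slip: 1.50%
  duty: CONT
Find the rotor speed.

739 rpm

n_s = 120f/p = 120×50/8 = 750 rpm
n = n_s(1 − s) = 750 × (1 − 0.015) = 739 rpm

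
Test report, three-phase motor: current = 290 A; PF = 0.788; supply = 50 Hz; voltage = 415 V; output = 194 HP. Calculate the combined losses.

P_in = √3·V·I·cosφ = 1.732×415×290×0.788 = 164256 W
P_out = 194×746 = 144724 W
Losses = P_in − P_out = 164256 − 144724 = 19532 W

19500 W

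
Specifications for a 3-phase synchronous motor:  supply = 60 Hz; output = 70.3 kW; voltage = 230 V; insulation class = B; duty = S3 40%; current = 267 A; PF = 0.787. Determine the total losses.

13.4 kW

P_in = √3·V·I·cosφ = 1.732×230×267×0.787 = 83707 W
P_out = 70300 W
Losses = P_in − P_out = 83707 − 70300 = 13407 W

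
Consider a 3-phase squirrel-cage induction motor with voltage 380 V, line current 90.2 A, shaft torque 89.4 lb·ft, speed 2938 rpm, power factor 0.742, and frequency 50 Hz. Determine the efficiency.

τ = 89.4 lb·ft × 1.356 = 121.2 N·m
ω = 2π × 2938/60 = 307.7 rad/s; P_out = τω = 121.2 × 307.7 = 37293 W
P_in = √3·V_L·I_L·cosφ = 1.732 × 380 × 90.2 × 0.742 = 44050 W
η = P_out / P_in = 37293 / 44050 = 0.847 = 84.7%

84.7 %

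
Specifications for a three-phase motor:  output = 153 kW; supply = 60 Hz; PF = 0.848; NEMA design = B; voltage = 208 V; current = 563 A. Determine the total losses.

P_in = √3·V·I·cosφ = 1.732×208×563×0.848 = 171995 W
P_out = 153000 W
Losses = P_in − P_out = 171995 − 153000 = 18995 W

19 kW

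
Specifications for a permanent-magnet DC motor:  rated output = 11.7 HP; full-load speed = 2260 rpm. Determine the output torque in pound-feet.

P_out = 11.7 × 746 = 8728 W
ω = 2π × 2260/60 = 236.7 rad/s
τ = P_out/ω = 8728/236.7 = 36.87 N·m
In lb·ft: 36.87/1.356 = 27.2 lb·ft

27.2 lb·ft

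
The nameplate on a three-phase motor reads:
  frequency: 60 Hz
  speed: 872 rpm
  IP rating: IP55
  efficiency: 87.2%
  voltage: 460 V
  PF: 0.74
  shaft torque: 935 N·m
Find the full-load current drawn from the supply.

ω = 2π×872/60 = 91.32 rad/s; P_out = τω = 935 × 91.32 = 85384 W
P_in = P_out / η = 85384 / 0.872 = 97917 W
I_L = P_in / (√3·V_L·cosφ) = 97917 / (1.732 × 460 × 0.74) = 166 A

166 A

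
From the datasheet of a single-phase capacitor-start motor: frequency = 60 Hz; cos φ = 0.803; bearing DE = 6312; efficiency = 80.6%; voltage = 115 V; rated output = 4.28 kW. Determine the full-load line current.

P_out = 4.28 kW = 4280 W
P_in = P_out / η = 4280 / 0.806 = 5310 W
I = P_in / (V·cosφ) = 5310 / (115 × 0.803) = 57.5 A

57.5 A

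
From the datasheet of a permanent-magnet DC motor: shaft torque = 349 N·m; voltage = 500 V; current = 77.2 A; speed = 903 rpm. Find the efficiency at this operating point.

ω = 2π × 903/60 = 94.56 rad/s; P_out = τω = 349 × 94.56 = 33001 W
P_in = V·I = 500 × 77.2 = 38600 W
η = P_out / P_in = 33001 / 38600 = 0.855 = 85.5%

85.5 %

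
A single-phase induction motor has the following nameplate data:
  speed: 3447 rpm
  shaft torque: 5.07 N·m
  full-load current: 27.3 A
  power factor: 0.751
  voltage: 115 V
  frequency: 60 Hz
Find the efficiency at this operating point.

ω = 2π × 3447/60 = 361 rad/s; P_out = τω = 5.07 × 361 = 1830 W
P_in = V·I·cosφ = 115 × 27.3 × 0.751 = 2358 W
η = P_out / P_in = 1830 / 2358 = 0.776 = 77.6%

77.6 %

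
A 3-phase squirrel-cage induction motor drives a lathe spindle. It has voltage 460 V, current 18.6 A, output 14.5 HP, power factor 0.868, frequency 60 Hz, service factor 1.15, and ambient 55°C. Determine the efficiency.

84.1 %

P_out = 14.5 × 746 = 10817 W
P_in = √3·V_L·I_L·cosφ = 1.732 × 460 × 18.6 × 0.868 = 12863 W
η = P_out / P_in = 10817 / 12863 = 0.841 = 84.1%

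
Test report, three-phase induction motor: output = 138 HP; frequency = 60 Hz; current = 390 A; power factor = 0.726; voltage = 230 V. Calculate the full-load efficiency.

P_out = 138 × 746 = 102948 W
P_in = √3·V_L·I_L·cosφ = 1.732 × 230 × 390 × 0.726 = 112792 W
η = P_out / P_in = 102948 / 112792 = 0.913 = 91.3%

91.3 %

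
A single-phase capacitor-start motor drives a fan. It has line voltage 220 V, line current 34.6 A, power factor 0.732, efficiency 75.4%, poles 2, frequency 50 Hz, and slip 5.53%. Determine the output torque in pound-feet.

10.4 lb·ft

P_in = V·I·cosφ = 220 × 34.6 × 0.732 = 5572 W
P_out = η·P_in = 0.754 × 5572 = 4201 W
n_s = 120×50/2 = 3000 rpm; n = 3000×(1−0.0553) = 2834 rpm
ω = 2π×2834/60 = 296.8 rad/s
τ = P_out/ω = 4201/296.8 = 14.15 N·m
In lb·ft: 14.15/1.356 = 10.4 lb·ft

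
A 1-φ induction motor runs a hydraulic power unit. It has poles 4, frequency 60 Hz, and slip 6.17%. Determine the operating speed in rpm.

n_s = 120f/p = 120×60/4 = 1800 rpm
n = n_s(1 − s) = 1800 × (1 − 0.0617) = 1689 rpm

1689 rpm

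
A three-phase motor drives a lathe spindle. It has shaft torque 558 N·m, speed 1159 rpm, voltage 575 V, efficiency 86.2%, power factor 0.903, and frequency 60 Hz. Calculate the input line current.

ω = 2π×1159/60 = 121.4 rad/s; P_out = τω = 558 × 121.4 = 67741 W
P_in = P_out / η = 67741 / 0.862 = 78586 W
I_L = P_in / (√3·V_L·cosφ) = 78586 / (1.732 × 575 × 0.903) = 87.4 A

87.4 A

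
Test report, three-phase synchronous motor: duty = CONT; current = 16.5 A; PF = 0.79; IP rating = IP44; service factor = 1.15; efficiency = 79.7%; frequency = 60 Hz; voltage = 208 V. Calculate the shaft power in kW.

P_in = √3·V·I·cosφ = 1.732 × 208 × 16.5 × 0.79 = 4696 W
P_out = η·P_in = 0.797 × 4696 = 3743 W

3.74 kW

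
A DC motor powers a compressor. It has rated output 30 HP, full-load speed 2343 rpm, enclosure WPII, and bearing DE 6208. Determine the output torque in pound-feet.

P_out = 30 × 746 = 22380 W
ω = 2π × 2343/60 = 245.4 rad/s
τ = P_out/ω = 22380/245.4 = 91.2 N·m
In lb·ft: 91.2/1.356 = 67.3 lb·ft

67.3 lb·ft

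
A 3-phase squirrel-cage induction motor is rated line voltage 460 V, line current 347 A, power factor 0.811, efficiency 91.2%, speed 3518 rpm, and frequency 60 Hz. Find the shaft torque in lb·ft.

P_in = √3·V·I·cosφ = 1.732 × 460 × 347 × 0.811 = 224211 W
P_out = η·P_in = 0.912 × 224211 = 204480 W
n = 3518 rpm
ω = 2π×3518/60 = 368.4 rad/s
τ = P_out/ω = 204480/368.4 = 555 N·m
In lb·ft: 555/1.356 = 409 lb·ft

409 lb·ft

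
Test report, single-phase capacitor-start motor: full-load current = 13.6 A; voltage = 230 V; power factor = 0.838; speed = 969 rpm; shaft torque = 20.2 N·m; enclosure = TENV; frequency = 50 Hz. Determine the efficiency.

ω = 2π × 969/60 = 101.5 rad/s; P_out = τω = 20.2 × 101.5 = 2050 W
P_in = V·I·cosφ = 230 × 13.6 × 0.838 = 2621 W
η = P_out / P_in = 2050 / 2621 = 0.782 = 78.2%

78.2 %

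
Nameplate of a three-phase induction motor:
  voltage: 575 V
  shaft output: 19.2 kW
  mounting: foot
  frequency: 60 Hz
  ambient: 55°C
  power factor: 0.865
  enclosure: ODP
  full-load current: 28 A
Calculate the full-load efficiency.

79.6 %

P_out = 19.2 kW = 19200 W
P_in = √3·V_L·I_L·cosφ = 1.732 × 575 × 28 × 0.865 = 24121 W
η = P_out / P_in = 19200 / 24121 = 0.796 = 79.6%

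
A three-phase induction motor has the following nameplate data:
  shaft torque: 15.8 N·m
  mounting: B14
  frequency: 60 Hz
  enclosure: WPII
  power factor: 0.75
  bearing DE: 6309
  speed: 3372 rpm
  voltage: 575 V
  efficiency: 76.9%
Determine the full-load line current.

ω = 2π×3372/60 = 353.1 rad/s; P_out = τω = 15.8 × 353.1 = 5579 W
P_in = P_out / η = 5579 / 0.769 = 7255 W
I_L = P_in / (√3·V_L·cosφ) = 7255 / (1.732 × 575 × 0.75) = 9.71 A

9.71 A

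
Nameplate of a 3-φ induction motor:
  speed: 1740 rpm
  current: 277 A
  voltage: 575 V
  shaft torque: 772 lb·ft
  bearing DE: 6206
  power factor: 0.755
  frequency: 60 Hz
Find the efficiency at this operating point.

91.6 %

τ = 772 lb·ft × 1.356 = 1047 N·m
ω = 2π × 1740/60 = 182.2 rad/s; P_out = τω = 1047 × 182.2 = 190763 W
P_in = √3·V_L·I_L·cosφ = 1.732 × 575 × 277 × 0.755 = 208278 W
η = P_out / P_in = 190763 / 208278 = 0.916 = 91.6%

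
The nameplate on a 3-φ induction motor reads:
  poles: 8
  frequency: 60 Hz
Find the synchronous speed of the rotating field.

n_s = 120f/p = 120×60/8 = 900 rpm

900 rpm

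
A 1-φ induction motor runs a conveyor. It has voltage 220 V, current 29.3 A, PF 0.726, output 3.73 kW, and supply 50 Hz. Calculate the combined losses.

P_in = V·I·cosφ = 220×29.3×0.726 = 4680 W
P_out = 3730 W
Losses = P_in − P_out = 4680 − 3730 = 950 W

950 W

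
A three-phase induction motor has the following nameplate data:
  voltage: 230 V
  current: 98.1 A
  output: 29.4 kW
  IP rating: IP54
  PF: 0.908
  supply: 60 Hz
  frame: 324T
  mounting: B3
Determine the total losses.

6.08 kW

P_in = √3·V·I·cosφ = 1.732×230×98.1×0.908 = 35484 W
P_out = 29400 W
Losses = P_in − P_out = 35484 − 29400 = 6084 W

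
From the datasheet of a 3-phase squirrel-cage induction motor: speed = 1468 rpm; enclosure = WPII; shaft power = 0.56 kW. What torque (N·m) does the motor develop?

3.64 N·m

ω = 2π × 1468/60 = 153.7 rad/s
τ = P/ω = 560/153.7 = 3.64 N·m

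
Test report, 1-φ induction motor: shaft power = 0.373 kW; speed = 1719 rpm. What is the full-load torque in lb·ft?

1.53 lb·ft

ω = 2π × 1719/60 = 180 rad/s
τ = P/ω = 373/180 = 2.072 N·m
In lb·ft: 2.072/1.356 = 1.53 lb·ft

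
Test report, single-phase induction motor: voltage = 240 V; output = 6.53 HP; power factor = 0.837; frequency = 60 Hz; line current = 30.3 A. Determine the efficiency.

P_out = 6.53 × 746 = 4871 W
P_in = V·I·cosφ = 240 × 30.3 × 0.837 = 6087 W
η = P_out / P_in = 4871 / 6087 = 0.800 = 80.0%

80.0 %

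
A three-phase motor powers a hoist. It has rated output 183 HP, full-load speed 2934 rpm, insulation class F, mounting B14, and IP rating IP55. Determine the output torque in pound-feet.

328 lb·ft

P_out = 183 × 746 = 136518 W
ω = 2π × 2934/60 = 307.2 rad/s
τ = P_out/ω = 136518/307.2 = 444.4 N·m
In lb·ft: 444.4/1.356 = 328 lb·ft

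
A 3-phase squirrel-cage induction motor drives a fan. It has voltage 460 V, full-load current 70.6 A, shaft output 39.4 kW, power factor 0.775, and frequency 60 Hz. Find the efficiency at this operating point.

P_out = 39.4 kW = 39400 W
P_in = √3·V_L·I_L·cosφ = 1.732 × 460 × 70.6 × 0.775 = 43593 W
η = P_out / P_in = 39400 / 43593 = 0.904 = 90.4%

90.4 %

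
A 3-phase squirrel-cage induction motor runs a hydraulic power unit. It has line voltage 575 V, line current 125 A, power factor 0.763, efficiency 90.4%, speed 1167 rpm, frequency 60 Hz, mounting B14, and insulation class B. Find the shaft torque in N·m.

703 N·m

P_in = √3·V·I·cosφ = 1.732 × 575 × 125 × 0.763 = 94984 W
P_out = η·P_in = 0.904 × 94984 = 85866 W
n = 1167 rpm
ω = 2π×1167/60 = 122.2 rad/s
τ = P_out/ω = 85866/122.2 = 703 N·m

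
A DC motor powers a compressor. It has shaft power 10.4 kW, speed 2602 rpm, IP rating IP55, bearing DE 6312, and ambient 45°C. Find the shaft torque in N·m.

ω = 2π × 2602/60 = 272.5 rad/s
τ = P/ω = 10400/272.5 = 38.2 N·m

38.2 N·m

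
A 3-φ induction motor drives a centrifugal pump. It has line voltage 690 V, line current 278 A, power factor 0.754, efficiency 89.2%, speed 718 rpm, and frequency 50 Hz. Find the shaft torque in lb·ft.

2190 lb·ft

P_in = √3·V·I·cosφ = 1.732 × 690 × 278 × 0.754 = 250503 W
P_out = η·P_in = 0.892 × 250503 = 223449 W
n = 718 rpm
ω = 2π×718/60 = 75.19 rad/s
τ = P_out/ω = 223449/75.19 = 2972 N·m
In lb·ft: 2972/1.356 = 2190 lb·ft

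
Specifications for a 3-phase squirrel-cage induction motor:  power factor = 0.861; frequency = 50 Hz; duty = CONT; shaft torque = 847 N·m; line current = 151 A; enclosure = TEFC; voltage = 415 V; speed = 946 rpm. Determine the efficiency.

ω = 2π × 946/60 = 99.06 rad/s; P_out = τω = 847 × 99.06 = 83904 W
P_in = √3·V_L·I_L·cosφ = 1.732 × 415 × 151 × 0.861 = 93449 W
η = P_out / P_in = 83904 / 93449 = 0.898 = 89.8%

89.8 %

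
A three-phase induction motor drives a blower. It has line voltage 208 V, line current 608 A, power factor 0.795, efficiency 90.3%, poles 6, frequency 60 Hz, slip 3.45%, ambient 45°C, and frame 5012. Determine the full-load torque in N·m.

1300 N·m

P_in = √3·V·I·cosφ = 1.732 × 208 × 608 × 0.795 = 174133 W
P_out = η·P_in = 0.903 × 174133 = 157242 W
n_s = 120×60/6 = 1200 rpm; n = 1200×(1−0.0345) = 1159 rpm
ω = 2π×1159/60 = 121.4 rad/s
τ = P_out/ω = 157242/121.4 = 1300 N·m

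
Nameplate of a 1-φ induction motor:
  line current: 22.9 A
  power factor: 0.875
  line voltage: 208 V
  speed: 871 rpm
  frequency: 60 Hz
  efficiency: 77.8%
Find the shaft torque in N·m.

35.6 N·m

P_in = V·I·cosφ = 208 × 22.9 × 0.875 = 4168 W
P_out = η·P_in = 0.778 × 4168 = 3243 W
n = 871 rpm
ω = 2π×871/60 = 91.21 rad/s
τ = P_out/ω = 3243/91.21 = 35.6 N·m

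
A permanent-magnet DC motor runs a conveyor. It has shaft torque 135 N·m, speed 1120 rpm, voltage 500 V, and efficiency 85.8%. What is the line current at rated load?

36.9 A

ω = 2π×1120/60 = 117.3 rad/s; P_out = τω = 135 × 117.3 = 15836 W
P_in = P_out / η = 15836 / 0.858 = 18457 W
I = P_in / V = 18457 / 500 = 36.9 A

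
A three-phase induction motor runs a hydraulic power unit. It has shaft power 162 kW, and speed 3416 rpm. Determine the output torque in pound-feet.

334 lb·ft

ω = 2π × 3416/60 = 357.7 rad/s
τ = P/ω = 162000/357.7 = 452.9 N·m
In lb·ft: 452.9/1.356 = 334 lb·ft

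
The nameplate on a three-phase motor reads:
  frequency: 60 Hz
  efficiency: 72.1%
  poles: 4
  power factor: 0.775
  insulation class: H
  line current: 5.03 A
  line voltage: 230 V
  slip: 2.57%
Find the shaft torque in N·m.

6.1 N·m

P_in = √3·V·I·cosφ = 1.732 × 230 × 5.03 × 0.775 = 1553 W
P_out = η·P_in = 0.721 × 1553 = 1120 W
n_s = 120×60/4 = 1800 rpm; n = 1800×(1−0.0257) = 1754 rpm
ω = 2π×1754/60 = 183.7 rad/s
τ = P_out/ω = 1120/183.7 = 6.1 N·m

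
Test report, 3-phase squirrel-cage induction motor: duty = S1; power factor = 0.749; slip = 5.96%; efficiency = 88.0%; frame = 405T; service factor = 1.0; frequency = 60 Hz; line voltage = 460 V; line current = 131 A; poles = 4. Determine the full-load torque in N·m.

388 N·m

P_in = √3·V·I·cosφ = 1.732 × 460 × 131 × 0.749 = 78173 W
P_out = η·P_in = 0.88 × 78173 = 68792 W
n_s = 120×60/4 = 1800 rpm; n = 1800×(1−0.0596) = 1693 rpm
ω = 2π×1693/60 = 177.3 rad/s
τ = P_out/ω = 68792/177.3 = 388 N·m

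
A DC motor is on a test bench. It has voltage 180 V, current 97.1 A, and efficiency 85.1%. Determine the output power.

14.9 kW

P_in = V·I = 180 × 97.1 = 17478 W
P_out = η·P_in = 0.851 × 17478 = 14874 W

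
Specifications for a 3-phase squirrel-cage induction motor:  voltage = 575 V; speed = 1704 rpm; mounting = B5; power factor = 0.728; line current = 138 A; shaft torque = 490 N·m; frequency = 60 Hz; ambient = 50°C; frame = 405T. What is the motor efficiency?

87.4 %

ω = 2π × 1704/60 = 178.4 rad/s; P_out = τω = 490 × 178.4 = 87416 W
P_in = √3·V_L·I_L·cosφ = 1.732 × 575 × 138 × 0.728 = 100052 W
η = P_out / P_in = 87416 / 100052 = 0.874 = 87.4%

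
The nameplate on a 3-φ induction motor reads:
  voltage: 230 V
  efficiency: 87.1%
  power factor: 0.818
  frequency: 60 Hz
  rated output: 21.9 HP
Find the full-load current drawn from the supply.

57.6 A

P_out = 21.9 × 746 = 16337 W
P_in = P_out / η = 16337 / 0.871 = 18757 W
I_L = P_in / (√3·V_L·cosφ) = 18757 / (1.732 × 230 × 0.818) = 57.6 A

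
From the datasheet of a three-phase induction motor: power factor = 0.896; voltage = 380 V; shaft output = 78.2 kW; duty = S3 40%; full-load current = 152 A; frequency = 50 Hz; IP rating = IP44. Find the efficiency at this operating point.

87.2 %

P_out = 78.2 kW = 78200 W
P_in = √3·V_L·I_L·cosφ = 1.732 × 380 × 152 × 0.896 = 89636 W
η = P_out / P_in = 78200 / 89636 = 0.872 = 87.2%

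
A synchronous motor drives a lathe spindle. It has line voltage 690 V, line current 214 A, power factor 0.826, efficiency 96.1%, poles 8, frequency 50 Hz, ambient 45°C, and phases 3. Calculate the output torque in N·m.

P_in = √3·V·I·cosφ = 1.732 × 690 × 214 × 0.826 = 211247 W
P_out = η·P_in = 0.961 × 211247 = 203008 W
n = n_s = 120×50/8 = 750 rpm (synchronous)
ω = 2π×750/60 = 78.54 rad/s
τ = P_out/ω = 203008/78.54 = 2580 N·m

2580 N·m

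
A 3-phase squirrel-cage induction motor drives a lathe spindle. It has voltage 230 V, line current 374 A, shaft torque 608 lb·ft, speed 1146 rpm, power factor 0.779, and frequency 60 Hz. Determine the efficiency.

τ = 608 lb·ft × 1.356 = 824.4 N·m
ω = 2π × 1146/60 = 120 rad/s; P_out = τω = 824.4 × 120 = 98928 W
P_in = √3·V_L·I_L·cosφ = 1.732 × 230 × 374 × 0.779 = 116061 W
η = P_out / P_in = 98928 / 116061 = 0.852 = 85.2%

85.2 %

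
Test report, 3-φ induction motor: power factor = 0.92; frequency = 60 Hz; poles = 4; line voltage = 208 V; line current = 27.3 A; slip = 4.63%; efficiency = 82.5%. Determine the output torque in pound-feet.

30.6 lb·ft

P_in = √3·V·I·cosφ = 1.732 × 208 × 27.3 × 0.92 = 9048 W
P_out = η·P_in = 0.825 × 9048 = 7465 W
n_s = 120×60/4 = 1800 rpm; n = 1800×(1−0.0463) = 1717 rpm
ω = 2π×1717/60 = 179.8 rad/s
τ = P_out/ω = 7465/179.8 = 41.52 N·m
In lb·ft: 41.52/1.356 = 30.6 lb·ft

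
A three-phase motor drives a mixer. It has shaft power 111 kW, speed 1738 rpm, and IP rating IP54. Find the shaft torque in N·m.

610 N·m

ω = 2π × 1738/60 = 182 rad/s
τ = P/ω = 111000/182 = 610 N·m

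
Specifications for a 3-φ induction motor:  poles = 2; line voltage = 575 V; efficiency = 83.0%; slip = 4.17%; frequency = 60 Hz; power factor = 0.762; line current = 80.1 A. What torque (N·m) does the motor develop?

P_in = √3·V·I·cosφ = 1.732 × 575 × 80.1 × 0.762 = 60786 W
P_out = η·P_in = 0.83 × 60786 = 50452 W
n_s = 120×60/2 = 3600 rpm; n = 3600×(1−0.0417) = 3450 rpm
ω = 2π×3450/60 = 361.3 rad/s
τ = P_out/ω = 50452/361.3 = 140 N·m

140 N·m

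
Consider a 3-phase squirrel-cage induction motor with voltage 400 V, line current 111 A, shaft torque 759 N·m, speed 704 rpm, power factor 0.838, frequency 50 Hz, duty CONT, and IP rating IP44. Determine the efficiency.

ω = 2π × 704/60 = 73.72 rad/s; P_out = τω = 759 × 73.72 = 55953 W
P_in = √3·V_L·I_L·cosφ = 1.732 × 400 × 111 × 0.838 = 64443 W
η = P_out / P_in = 55953 / 64443 = 0.868 = 86.8%

86.8 %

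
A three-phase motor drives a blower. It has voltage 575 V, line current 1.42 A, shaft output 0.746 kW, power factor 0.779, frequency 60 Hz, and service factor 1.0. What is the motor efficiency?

67.7 %

P_out = 0.746 kW = 746 W
P_in = √3·V_L·I_L·cosφ = 1.732 × 575 × 1.42 × 0.779 = 1102 W
η = P_out / P_in = 746 / 1102 = 0.677 = 67.7%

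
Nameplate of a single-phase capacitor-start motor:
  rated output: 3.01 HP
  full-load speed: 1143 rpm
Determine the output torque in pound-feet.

P_out = 3.01 × 746 = 2245 W
ω = 2π × 1143/60 = 119.7 rad/s
τ = P_out/ω = 2245/119.7 = 18.76 N·m
In lb·ft: 18.76/1.356 = 13.8 lb·ft

13.8 lb·ft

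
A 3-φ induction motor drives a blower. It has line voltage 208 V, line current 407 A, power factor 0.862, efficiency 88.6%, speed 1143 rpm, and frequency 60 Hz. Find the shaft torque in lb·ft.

P_in = √3·V·I·cosφ = 1.732 × 208 × 407 × 0.862 = 126390 W
P_out = η·P_in = 0.886 × 126390 = 111982 W
n = 1143 rpm
ω = 2π×1143/60 = 119.7 rad/s
τ = P_out/ω = 111982/119.7 = 935.5 N·m
In lb·ft: 935.5/1.356 = 690 lb·ft

690 lb·ft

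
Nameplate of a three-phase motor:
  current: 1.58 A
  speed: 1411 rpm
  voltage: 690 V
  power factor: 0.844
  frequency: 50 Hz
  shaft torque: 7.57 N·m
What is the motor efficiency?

ω = 2π × 1411/60 = 147.8 rad/s; P_out = τω = 7.57 × 147.8 = 1119 W
P_in = √3·V_L·I_L·cosφ = 1.732 × 690 × 1.58 × 0.844 = 1594 W
η = P_out / P_in = 1119 / 1594 = 0.702 = 70.2%

70.2 %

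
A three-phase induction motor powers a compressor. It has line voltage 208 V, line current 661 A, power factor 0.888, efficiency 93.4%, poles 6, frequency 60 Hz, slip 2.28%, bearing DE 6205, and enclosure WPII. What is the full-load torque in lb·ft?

P_in = √3·V·I·cosφ = 1.732 × 208 × 661 × 0.888 = 211459 W
P_out = η·P_in = 0.934 × 211459 = 197503 W
n_s = 120×60/6 = 1200 rpm; n = 1200×(1−0.0228) = 1173 rpm
ω = 2π×1173/60 = 122.8 rad/s
τ = P_out/ω = 197503/122.8 = 1608 N·m
In lb·ft: 1608/1.356 = 1190 lb·ft

1190 lb·ft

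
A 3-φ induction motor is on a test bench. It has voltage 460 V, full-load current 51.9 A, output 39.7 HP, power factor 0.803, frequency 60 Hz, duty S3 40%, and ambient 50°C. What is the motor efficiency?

P_out = 39.7 × 746 = 29616 W
P_in = √3·V_L·I_L·cosφ = 1.732 × 460 × 51.9 × 0.803 = 33204 W
η = P_out / P_in = 29616 / 33204 = 0.892 = 89.2%

89.2 %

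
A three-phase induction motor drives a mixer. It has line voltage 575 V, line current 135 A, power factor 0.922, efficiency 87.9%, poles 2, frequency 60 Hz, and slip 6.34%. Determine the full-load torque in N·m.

P_in = √3·V·I·cosφ = 1.732 × 575 × 135 × 0.922 = 123960 W
P_out = η·P_in = 0.879 × 123960 = 108961 W
n_s = 120×60/2 = 3600 rpm; n = 3600×(1−0.0634) = 3372 rpm
ω = 2π×3372/60 = 353.1 rad/s
τ = P_out/ω = 108961/353.1 = 309 N·m

309 N·m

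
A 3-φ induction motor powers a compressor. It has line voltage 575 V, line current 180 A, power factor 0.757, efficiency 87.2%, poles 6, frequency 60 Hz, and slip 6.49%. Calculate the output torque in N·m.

1010 N·m

P_in = √3·V·I·cosφ = 1.732 × 575 × 180 × 0.757 = 135701 W
P_out = η·P_in = 0.872 × 135701 = 118331 W
n_s = 120×60/6 = 1200 rpm; n = 1200×(1−0.0649) = 1122 rpm
ω = 2π×1122/60 = 117.5 rad/s
τ = P_out/ω = 118331/117.5 = 1010 N·m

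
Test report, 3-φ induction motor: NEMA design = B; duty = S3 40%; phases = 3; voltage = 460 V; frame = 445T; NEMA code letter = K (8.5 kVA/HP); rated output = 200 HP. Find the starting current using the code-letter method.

2130 A

S_LR = 8.5 × 200 = 1700 kVA
I_LR = S_LR/(√3·V_L) = 1700000/(1.732×460) = 2130 A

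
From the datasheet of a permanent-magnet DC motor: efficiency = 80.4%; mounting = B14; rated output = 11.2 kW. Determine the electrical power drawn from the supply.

P_out = 11200 W
P_in = P_out/η = 11200/0.804 = 13930 W = 13.9 kW

13.9 kW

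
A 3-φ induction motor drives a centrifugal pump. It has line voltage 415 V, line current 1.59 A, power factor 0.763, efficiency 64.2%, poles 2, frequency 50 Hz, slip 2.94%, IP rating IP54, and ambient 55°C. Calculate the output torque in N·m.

P_in = √3·V·I·cosφ = 1.732 × 415 × 1.59 × 0.763 = 872 W
P_out = η·P_in = 0.642 × 872 = 560 W
n_s = 120×50/2 = 3000 rpm; n = 3000×(1−0.0294) = 2912 rpm
ω = 2π×2912/60 = 304.9 rad/s
τ = P_out/ω = 560/304.9 = 1.84 N·m

1.84 N·m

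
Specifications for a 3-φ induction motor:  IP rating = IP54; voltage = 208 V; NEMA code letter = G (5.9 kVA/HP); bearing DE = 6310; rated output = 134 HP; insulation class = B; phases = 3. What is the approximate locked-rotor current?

S_LR = 5.9 × 134 = 790.6 kVA
I_LR = S_LR/(√3·V_L) = 790600/(1.732×208) = 2190 A

2190 A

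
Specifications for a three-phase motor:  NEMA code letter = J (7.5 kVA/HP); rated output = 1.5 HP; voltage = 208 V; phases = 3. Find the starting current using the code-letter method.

S_LR = 7.5 × 1.5 = 11.25 kVA
I_LR = S_LR/(√3·V_L) = 11250/(1.732×208) = 31.2 A

31.2 A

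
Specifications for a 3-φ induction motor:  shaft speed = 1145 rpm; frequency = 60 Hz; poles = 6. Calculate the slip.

n_s = 120f/p = 120×60/6 = 1200 rpm
s = (n_s − n)/n_s = (1200 − 1145)/1200 = 0.0458

4.6 %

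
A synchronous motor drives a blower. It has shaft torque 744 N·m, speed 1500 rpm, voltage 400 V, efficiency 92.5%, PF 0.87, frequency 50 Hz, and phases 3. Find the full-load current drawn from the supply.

210 A

ω = 2π×1500/60 = 157.1 rad/s; P_out = τω = 744 × 157.1 = 116882 W
P_in = P_out / η = 116882 / 0.925 = 126359 W
I_L = P_in / (√3·V_L·cosφ) = 126359 / (1.732 × 400 × 0.87) = 210 A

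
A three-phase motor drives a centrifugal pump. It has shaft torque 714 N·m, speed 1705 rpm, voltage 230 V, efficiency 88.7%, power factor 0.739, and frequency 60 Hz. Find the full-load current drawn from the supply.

ω = 2π×1705/60 = 178.5 rad/s; P_out = τω = 714 × 178.5 = 127449 W
P_in = P_out / η = 127449 / 0.887 = 143685 W
I_L = P_in / (√3·V_L·cosφ) = 143685 / (1.732 × 230 × 0.739) = 488 A

488 A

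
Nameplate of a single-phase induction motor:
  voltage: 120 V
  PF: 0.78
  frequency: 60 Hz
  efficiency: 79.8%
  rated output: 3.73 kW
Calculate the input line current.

P_out = 3.73 kW = 3730 W
P_in = P_out / η = 3730 / 0.798 = 4674 W
I = P_in / (V·cosφ) = 4674 / (120 × 0.78) = 49.9 A

49.9 A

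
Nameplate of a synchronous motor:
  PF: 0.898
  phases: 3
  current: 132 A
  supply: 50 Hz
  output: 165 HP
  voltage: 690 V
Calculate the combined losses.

18.6 kW

P_in = √3·V·I·cosφ = 1.732×690×132×0.898 = 141660 W
P_out = 165×746 = 123090 W
Losses = P_in − P_out = 141660 − 123090 = 18570 W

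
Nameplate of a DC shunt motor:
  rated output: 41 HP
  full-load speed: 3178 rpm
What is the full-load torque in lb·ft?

P_out = 41 × 746 = 30586 W
ω = 2π × 3178/60 = 332.8 rad/s
τ = P_out/ω = 30586/332.8 = 91.91 N·m
In lb·ft: 91.91/1.356 = 67.8 lb·ft

67.8 lb·ft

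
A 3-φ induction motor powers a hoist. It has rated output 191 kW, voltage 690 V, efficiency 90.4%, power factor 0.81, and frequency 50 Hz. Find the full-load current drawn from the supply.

P_out = 191 kW = 191000 W
P_in = P_out / η = 191000 / 0.904 = 211283 W
I_L = P_in / (√3·V_L·cosφ) = 211283 / (1.732 × 690 × 0.81) = 218 A

218 A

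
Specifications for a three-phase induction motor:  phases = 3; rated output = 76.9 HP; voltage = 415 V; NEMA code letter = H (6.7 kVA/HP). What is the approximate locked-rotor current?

717 A

S_LR = 6.7 × 76.9 = 515.23 kVA
I_LR = S_LR/(√3·V_L) = 515230/(1.732×415) = 717 A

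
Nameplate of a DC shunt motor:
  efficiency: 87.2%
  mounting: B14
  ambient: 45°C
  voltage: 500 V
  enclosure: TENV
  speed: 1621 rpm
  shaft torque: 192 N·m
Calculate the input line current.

74.8 A

ω = 2π×1621/60 = 169.8 rad/s; P_out = τω = 192 × 169.8 = 32602 W
P_in = P_out / η = 32602 / 0.872 = 37388 W
I = P_in / V = 37388 / 500 = 74.8 A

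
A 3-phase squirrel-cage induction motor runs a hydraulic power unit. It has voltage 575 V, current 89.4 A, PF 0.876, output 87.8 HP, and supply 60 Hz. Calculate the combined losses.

P_in = √3·V·I·cosφ = 1.732×575×89.4×0.876 = 77993 W
P_out = 87.8×746 = 65499 W
Losses = P_in − P_out = 77993 − 65499 = 12494 W

12.5 kW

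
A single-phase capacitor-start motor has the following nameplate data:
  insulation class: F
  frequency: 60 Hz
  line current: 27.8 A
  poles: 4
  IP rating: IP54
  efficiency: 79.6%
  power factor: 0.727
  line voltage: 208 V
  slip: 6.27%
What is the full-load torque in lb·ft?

P_in = V·I·cosφ = 208 × 27.8 × 0.727 = 4204 W
P_out = η·P_in = 0.796 × 4204 = 3346 W
n_s = 120×60/4 = 1800 rpm; n = 1800×(1−0.0627) = 1687 rpm
ω = 2π×1687/60 = 176.7 rad/s
τ = P_out/ω = 3346/176.7 = 18.94 N·m
In lb·ft: 18.94/1.356 = 14 lb·ft

14 lb·ft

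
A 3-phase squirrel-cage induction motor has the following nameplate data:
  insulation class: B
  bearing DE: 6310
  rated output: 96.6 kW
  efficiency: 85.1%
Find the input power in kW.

P_out = 96600 W
P_in = P_out/η = 96600/0.851 = 113514 W = 114 kW

114 kW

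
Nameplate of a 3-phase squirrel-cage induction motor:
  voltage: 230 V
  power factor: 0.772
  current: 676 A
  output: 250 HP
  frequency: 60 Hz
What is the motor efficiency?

P_out = 250 × 746 = 186500 W
P_in = √3·V_L·I_L·cosφ = 1.732 × 230 × 676 × 0.772 = 207893 W
η = P_out / P_in = 186500 / 207893 = 0.897 = 89.7%

89.7 %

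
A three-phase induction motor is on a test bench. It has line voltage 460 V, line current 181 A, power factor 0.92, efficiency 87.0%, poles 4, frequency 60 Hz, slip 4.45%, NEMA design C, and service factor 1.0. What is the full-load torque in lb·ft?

P_in = √3·V·I·cosφ = 1.732 × 460 × 181 × 0.92 = 132670 W
P_out = η·P_in = 0.87 × 132670 = 115423 W
n_s = 120×60/4 = 1800 rpm; n = 1800×(1−0.0445) = 1720 rpm
ω = 2π×1720/60 = 180.1 rad/s
τ = P_out/ω = 115423/180.1 = 640.9 N·m
In lb·ft: 640.9/1.356 = 473 lb·ft

473 lb·ft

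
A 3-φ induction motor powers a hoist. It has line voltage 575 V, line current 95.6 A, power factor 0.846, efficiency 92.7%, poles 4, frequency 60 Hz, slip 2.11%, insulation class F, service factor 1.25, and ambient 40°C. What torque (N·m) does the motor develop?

405 N·m

P_in = √3·V·I·cosφ = 1.732 × 575 × 95.6 × 0.846 = 80546 W
P_out = η·P_in = 0.927 × 80546 = 74666 W
n_s = 120×60/4 = 1800 rpm; n = 1800×(1−0.0211) = 1762 rpm
ω = 2π×1762/60 = 184.5 rad/s
τ = P_out/ω = 74666/184.5 = 405 N·m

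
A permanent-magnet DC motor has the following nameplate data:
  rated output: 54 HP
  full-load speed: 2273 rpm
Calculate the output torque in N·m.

P_out = 54 × 746 = 40284 W
ω = 2π × 2273/60 = 238 rad/s
τ = P_out/ω = 40284/238 = 169 N·m

169 N·m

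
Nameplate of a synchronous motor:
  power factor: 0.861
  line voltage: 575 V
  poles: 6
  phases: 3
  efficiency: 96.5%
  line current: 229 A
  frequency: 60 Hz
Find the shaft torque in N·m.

1510 N·m

P_in = √3·V·I·cosφ = 1.732 × 575 × 229 × 0.861 = 196361 W
P_out = η·P_in = 0.965 × 196361 = 189488 W
n = n_s = 120×60/6 = 1200 rpm (synchronous)
ω = 2π×1200/60 = 125.7 rad/s
τ = P_out/ω = 189488/125.7 = 1510 N·m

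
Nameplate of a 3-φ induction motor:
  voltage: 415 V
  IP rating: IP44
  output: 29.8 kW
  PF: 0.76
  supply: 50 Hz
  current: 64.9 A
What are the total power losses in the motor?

P_in = √3·V·I·cosφ = 1.732×415×64.9×0.76 = 35453 W
P_out = 29800 W
Losses = P_in − P_out = 35453 − 29800 = 5653 W

5.65 kW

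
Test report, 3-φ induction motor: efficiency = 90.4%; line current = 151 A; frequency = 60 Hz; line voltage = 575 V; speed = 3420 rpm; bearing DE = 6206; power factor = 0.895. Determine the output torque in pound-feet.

P_in = √3·V·I·cosφ = 1.732 × 575 × 151 × 0.895 = 134591 W
P_out = η·P_in = 0.904 × 134591 = 121670 W
n = 3420 rpm
ω = 2π×3420/60 = 358.1 rad/s
τ = P_out/ω = 121670/358.1 = 339.8 N·m
In lb·ft: 339.8/1.356 = 251 lb·ft

251 lb·ft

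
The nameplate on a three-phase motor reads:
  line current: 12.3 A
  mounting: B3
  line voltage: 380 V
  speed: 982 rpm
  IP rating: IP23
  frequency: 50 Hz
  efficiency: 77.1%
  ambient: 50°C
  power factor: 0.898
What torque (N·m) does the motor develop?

54.5 N·m

P_in = √3·V·I·cosφ = 1.732 × 380 × 12.3 × 0.898 = 7270 W
P_out = η·P_in = 0.771 × 7270 = 5605 W
n = 982 rpm
ω = 2π×982/60 = 102.8 rad/s
τ = P_out/ω = 5605/102.8 = 54.5 N·m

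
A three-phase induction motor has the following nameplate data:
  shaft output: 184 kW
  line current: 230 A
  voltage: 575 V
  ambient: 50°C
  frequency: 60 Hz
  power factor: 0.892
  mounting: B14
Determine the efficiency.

90.1 %

P_out = 184 kW = 184000 W
P_in = √3·V_L·I_L·cosφ = 1.732 × 575 × 230 × 0.892 = 204319 W
η = P_out / P_in = 184000 / 204319 = 0.901 = 90.1%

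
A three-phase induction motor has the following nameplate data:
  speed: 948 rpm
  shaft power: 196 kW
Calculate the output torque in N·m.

1970 N·m

ω = 2π × 948/60 = 99.27 rad/s
τ = P/ω = 196000/99.27 = 1970 N·m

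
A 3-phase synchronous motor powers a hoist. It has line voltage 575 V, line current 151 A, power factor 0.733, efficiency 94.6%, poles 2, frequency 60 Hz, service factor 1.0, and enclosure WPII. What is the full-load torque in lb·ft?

204 lb·ft

P_in = √3·V·I·cosφ = 1.732 × 575 × 151 × 0.733 = 110229 W
P_out = η·P_in = 0.946 × 110229 = 104277 W
n = n_s = 120×60/2 = 3600 rpm (synchronous)
ω = 2π×3600/60 = 377 rad/s
τ = P_out/ω = 104277/377 = 276.6 N·m
In lb·ft: 276.6/1.356 = 204 lb·ft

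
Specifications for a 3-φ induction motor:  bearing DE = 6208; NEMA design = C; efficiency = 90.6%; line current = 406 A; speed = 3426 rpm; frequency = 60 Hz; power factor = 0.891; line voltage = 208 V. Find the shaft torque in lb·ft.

P_in = √3·V·I·cosφ = 1.732 × 208 × 406 × 0.891 = 130321 W
P_out = η·P_in = 0.906 × 130321 = 118071 W
n = 3426 rpm
ω = 2π×3426/60 = 358.8 rad/s
τ = P_out/ω = 118071/358.8 = 329.1 N·m
In lb·ft: 329.1/1.356 = 243 lb·ft

243 lb·ft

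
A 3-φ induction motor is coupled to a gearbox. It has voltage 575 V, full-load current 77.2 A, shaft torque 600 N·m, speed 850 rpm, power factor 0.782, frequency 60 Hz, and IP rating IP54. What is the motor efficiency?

88.8 %

ω = 2π × 850/60 = 89.01 rad/s; P_out = τω = 600 × 89.01 = 53406 W
P_in = √3·V_L·I_L·cosφ = 1.732 × 575 × 77.2 × 0.782 = 60123 W
η = P_out / P_in = 53406 / 60123 = 0.888 = 88.8%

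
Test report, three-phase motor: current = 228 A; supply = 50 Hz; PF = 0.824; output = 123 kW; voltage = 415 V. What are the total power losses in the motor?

12 kW

P_in = √3·V·I·cosφ = 1.732×415×228×0.824 = 135039 W
P_out = 123000 W
Losses = P_in − P_out = 135039 − 123000 = 12039 W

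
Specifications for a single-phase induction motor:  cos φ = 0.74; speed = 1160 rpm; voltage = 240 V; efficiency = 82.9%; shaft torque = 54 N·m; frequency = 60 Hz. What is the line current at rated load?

ω = 2π×1160/60 = 121.5 rad/s; P_out = τω = 54 × 121.5 = 6561 W
P_in = P_out / η = 6561 / 0.829 = 7914 W
I = P_in / (V·cosφ) = 7914 / (240 × 0.74) = 44.6 A

44.6 A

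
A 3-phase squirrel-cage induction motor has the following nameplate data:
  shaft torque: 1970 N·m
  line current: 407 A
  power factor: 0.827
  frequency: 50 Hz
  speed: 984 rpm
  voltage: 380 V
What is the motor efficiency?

ω = 2π × 984/60 = 103 rad/s; P_out = τω = 1970 × 103 = 202910 W
P_in = √3·V_L·I_L·cosφ = 1.732 × 380 × 407 × 0.827 = 221529 W
η = P_out / P_in = 202910 / 221529 = 0.916 = 91.6%

91.6 %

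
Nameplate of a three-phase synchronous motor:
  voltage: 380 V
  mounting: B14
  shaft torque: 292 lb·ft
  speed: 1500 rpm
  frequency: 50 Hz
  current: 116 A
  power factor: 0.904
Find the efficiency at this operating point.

90.1 %

τ = 292 lb·ft × 1.356 = 396 N·m
ω = 2π × 1500/60 = 157.1 rad/s; P_out = τω = 396 × 157.1 = 62212 W
P_in = √3·V_L·I_L·cosφ = 1.732 × 380 × 116 × 0.904 = 69017 W
η = P_out / P_in = 62212 / 69017 = 0.901 = 90.1%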